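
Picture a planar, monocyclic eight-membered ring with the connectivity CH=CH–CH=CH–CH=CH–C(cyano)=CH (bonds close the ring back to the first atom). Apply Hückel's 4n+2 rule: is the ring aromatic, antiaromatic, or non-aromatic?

The p orbitals form a continuous loop: each doubly-bonded ring atom is sp² with one p-orbital electron. The ring is fully conjugated.
Counting π electrons: 4 × 2 = 8 from the 4 double-bond units.
With 8 = 4·2 π electrons, Hückel's rule classifies the planar ring as antiaromatic.

Antiaromatic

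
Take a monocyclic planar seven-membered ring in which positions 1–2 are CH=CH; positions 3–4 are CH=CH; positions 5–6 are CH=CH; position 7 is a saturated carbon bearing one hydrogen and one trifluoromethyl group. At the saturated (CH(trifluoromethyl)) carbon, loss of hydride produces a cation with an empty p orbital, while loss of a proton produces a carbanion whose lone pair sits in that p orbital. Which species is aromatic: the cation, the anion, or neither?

The cation

Once that carbon is sp², every ring atom has a p orbital and both ions are fully conjugated.
Cation: 3 × 2 + 0 = 6 π electrons → 4(1)+2, aromatic.
Anion: 3 × 2 + 2 = 8 π electrons → 4(2), antiaromatic.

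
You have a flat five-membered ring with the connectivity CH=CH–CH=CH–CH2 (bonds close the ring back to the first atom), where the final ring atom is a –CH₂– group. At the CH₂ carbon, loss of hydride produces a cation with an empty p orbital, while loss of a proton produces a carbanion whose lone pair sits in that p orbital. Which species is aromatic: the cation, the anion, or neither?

In either ion the ring is fully conjugated: every atom, including the new sp² carbon, supplies a p orbital.
Cation: 2 × 2 + 0 = 4 π electrons → 4(1), antiaromatic.
Anion: 2 × 2 + 2 = 6 π electrons → 4(1)+2, aromatic.

The anion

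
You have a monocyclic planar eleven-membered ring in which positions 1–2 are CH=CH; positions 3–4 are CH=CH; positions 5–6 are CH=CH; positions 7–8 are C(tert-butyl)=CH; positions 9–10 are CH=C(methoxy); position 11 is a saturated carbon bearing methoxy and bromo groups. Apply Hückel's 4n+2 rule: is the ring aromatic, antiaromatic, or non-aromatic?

The C(methoxy)(bromo) position has four σ bonds — that saturated carbon is sp³ and has no p orbital in the ring π system — so the cyclic conjugation is interrupted.
Hückel's rule only applies to fully conjugated rings, so this one is simply non-aromatic.

Non-aromatic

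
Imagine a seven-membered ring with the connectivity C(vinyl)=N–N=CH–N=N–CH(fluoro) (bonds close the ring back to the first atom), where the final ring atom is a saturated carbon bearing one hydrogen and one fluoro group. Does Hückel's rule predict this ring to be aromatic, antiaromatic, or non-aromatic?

The CH(fluoro) carbon is saturated: that saturated carbon is sp³ and has no p orbital in the ring π system. Conjugation is not continuous around the ring.
Broken conjugation rules out both aromaticity and antiaromaticity.

Non-aromatic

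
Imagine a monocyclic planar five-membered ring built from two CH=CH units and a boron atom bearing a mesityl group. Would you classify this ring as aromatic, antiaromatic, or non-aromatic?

Antiaromatic

Check conjugation: the double-bond atoms are sp², each contributing one p electron; the boron has an empty p orbital — every position has a p orbital, so the cyclic π system is continuous.
Counting π electrons: 2 × 2 = 4 from the double-bond units + 0 from the B(mesityl) atom = 4.
A 4n π count (4, n = 1) in a planar conjugated ring means antiaromatic.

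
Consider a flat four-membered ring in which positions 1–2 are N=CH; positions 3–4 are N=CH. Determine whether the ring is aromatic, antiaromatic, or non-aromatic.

Every ring atom contributes a p orbital perpendicular to the ring (the double-bond atoms are sp², each contributing one p electron; the doubly-bonded nitrogens are pyridine-type — their lone pairs lie in the ring plane, leaving one electron in the p orbital), so the π system is cyclic and fully conjugated.
Counting π electrons: 2 × 2 = 4 from the 2 double-bond units.
With 4 = 4·1 π electrons, Hückel's rule classifies the planar ring as antiaromatic.

Antiaromatic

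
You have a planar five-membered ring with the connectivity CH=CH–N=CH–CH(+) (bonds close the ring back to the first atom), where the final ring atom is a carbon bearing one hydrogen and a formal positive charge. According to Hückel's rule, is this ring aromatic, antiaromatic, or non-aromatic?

Antiaromatic

Every ring atom contributes a p orbital perpendicular to the ring (every atom in a ring double bond is sp² and brings one electron to the p orbital; each sp² =N– keeps its lone pair in-plane and puts one electron into the π system; the carbocation has an empty p orbital), so the π system is cyclic and fully conjugated.
Counting π electrons: 2 × 2 = 4 from the double-bond units + 0 from the CH(+) atom = 4.
4 is a 4n count (n = 1), so the planar conjugated ring is antiaromatic.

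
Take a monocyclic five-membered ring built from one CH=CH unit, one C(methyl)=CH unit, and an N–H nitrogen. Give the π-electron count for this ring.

6

Every ring atom contributes a p orbital perpendicular to the ring (every atom in a ring double bond is sp² and brings one electron to the p orbital; the pyrrole-type nitrogen donates its lone pair from the p orbital), so the π system is cyclic and fully conjugated.
π-electron count: 2 × 2 = 4 from the double-bond units + 2 from the NH atom = 6.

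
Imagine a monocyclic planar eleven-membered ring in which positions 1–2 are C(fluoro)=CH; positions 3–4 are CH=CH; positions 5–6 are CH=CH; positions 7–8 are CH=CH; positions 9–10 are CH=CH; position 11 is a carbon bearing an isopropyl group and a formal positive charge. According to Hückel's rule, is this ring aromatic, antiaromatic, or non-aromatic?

Aromatic

Check conjugation: every atom in a ring double bond is sp² and brings one electron to the p orbital; the carbocation has an empty p orbital — every position has a p orbital, so the cyclic π system is continuous.
Counting π electrons: 5 × 2 = 10 from the double-bond units + 0 from the C(isopropyl)(+) atom = 10.
That gives a 4n+2 count (10, n = 2).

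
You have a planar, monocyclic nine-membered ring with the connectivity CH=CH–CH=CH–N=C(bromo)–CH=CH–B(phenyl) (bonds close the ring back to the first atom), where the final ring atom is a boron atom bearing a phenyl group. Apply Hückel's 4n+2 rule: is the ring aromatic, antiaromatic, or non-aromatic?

The p orbitals form a continuous loop: each doubly-bonded ring atom is sp² with one p-orbital electron; the doubly-bonded nitrogens are pyridine-type — their lone pairs lie in the ring plane, leaving one electron in the p orbital; the boron has an empty p orbital. The ring is fully conjugated.
π-electron count: 4 × 2 = 8 from the double-bond units + 0 from the B(phenyl) atom = 8.
8 = 4(2); a planar, fully conjugated 4n system is antiaromatic.

Antiaromatic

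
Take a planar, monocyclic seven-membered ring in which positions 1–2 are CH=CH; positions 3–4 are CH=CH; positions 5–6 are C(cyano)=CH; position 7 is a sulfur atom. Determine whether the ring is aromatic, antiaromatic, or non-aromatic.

Antiaromatic

All ring atoms are sp² and supply a p orbital to the ring (the double-bond atoms are sp², each contributing one p electron; the sulfur donates one lone pair from its p orbital); the conjugation is uninterrupted.
Adding the contributions, 3 × 2 = 6 from the double-bond units + 2 from the S atom = 8.
8 is a 4n count (n = 2), so the planar conjugated ring is antiaromatic.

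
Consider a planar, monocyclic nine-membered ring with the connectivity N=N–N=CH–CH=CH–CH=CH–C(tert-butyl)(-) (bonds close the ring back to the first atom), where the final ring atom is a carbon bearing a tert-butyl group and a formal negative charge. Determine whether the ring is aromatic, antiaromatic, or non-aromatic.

Aromatic

The p orbitals form a continuous loop: the double-bond atoms are sp², each contributing one p electron; each sp² =N– keeps its lone pair in-plane and puts one electron into the π system; the carbanion's lone pair occupies the p orbital. The ring is fully conjugated.
Adding the contributions, 4 × 2 = 8 from the double-bond units + 2 from the C(tert-butyl)(-) atom = 10.
Since 10 = 4·2 + 2, the ring meets the 4n+2 criterion.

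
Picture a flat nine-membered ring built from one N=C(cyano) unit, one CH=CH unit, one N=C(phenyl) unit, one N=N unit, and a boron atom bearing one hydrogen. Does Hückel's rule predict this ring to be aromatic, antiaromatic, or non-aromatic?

Antiaromatic

The p orbitals form a continuous loop: each doubly-bonded ring atom is sp² with one p-orbital electron; the doubly-bonded nitrogens are pyridine-type — their lone pairs lie in the ring plane, leaving one electron in the p orbital; the boron has an empty p orbital. The ring is fully conjugated.
Adding the contributions, 4 × 2 = 8 from the double-bond units + 0 from the BH atom = 8.
8 is a 4n count (n = 2), so the planar conjugated ring is antiaromatic.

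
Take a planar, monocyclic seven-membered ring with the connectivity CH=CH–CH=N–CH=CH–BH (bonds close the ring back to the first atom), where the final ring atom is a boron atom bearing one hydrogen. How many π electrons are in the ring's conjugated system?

6

Every ring atom contributes a p orbital perpendicular to the ring (every atom in a ring double bond is sp² and brings one electron to the p orbital; each =N– nitrogen is pyridine-type (lone pair in the sp² plane, one electron in the p orbital); the boron has an empty p orbital), so the π system is cyclic and fully conjugated.
π-electron count: 3 × 2 = 6 from the double-bond units + 0 from the BH atom = 6.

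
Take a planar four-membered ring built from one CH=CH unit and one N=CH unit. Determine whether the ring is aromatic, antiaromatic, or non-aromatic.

Antiaromatic

Check conjugation: every atom in a ring double bond is sp² and brings one electron to the p orbital; each sp² =N– keeps its lone pair in-plane and puts one electron into the π system — every position has a p orbital, so the cyclic π system is continuous.
Tallying contributions gives 2 × 2 = 4 from the 2 double-bond units.
A 4n π count (4, n = 1) in a planar conjugated ring means antiaromatic.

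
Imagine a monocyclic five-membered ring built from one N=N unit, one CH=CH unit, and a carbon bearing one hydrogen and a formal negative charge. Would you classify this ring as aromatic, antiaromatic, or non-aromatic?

Aromatic

All ring atoms are sp² and supply a p orbital to the ring (every atom in a ring double bond is sp² and brings one electron to the p orbital; each sp² =N– keeps its lone pair in-plane and puts one electron into the π system; the carbanion's lone pair occupies the p orbital); the conjugation is uninterrupted.
Counting π electrons: 2 × 2 = 4 from the double-bond units + 2 from the CH(-) atom = 6.
With 6 π electrons (n = 1), the Hückel 4n+2 condition holds.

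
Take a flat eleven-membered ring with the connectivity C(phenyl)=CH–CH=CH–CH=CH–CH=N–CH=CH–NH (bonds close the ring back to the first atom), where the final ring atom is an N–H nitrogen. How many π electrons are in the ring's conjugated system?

The p orbitals form a continuous loop: every atom in a ring double bond is sp² and brings one electron to the p orbital; the doubly-bonded nitrogens are pyridine-type — their lone pairs lie in the ring plane, leaving one electron in the p orbital; the pyrrole-type nitrogen donates its lone pair from the p orbital. The ring is fully conjugated.
Tallying contributions gives 5 × 2 = 10 from the double-bond units + 2 from the NH atom = 12.

12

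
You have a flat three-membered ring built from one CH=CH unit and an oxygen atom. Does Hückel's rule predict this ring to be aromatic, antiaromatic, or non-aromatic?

Check conjugation: every atom in a ring double bond is sp² and brings one electron to the p orbital; the oxygen donates one lone pair from its p orbital — every position has a p orbital, so the cyclic π system is continuous.
Adding the contributions, 1 × 2 = 2 from the double-bond unit + 2 from the O atom = 4.
With 4 = 4·1 π electrons, Hückel's rule classifies the planar ring as antiaromatic.
This is oxirene.

Antiaromatic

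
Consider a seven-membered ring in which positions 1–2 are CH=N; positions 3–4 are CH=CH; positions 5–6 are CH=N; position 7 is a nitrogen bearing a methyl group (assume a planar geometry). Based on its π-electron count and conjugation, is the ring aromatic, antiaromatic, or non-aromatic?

Check conjugation: every atom in a ring double bond is sp² and brings one electron to the p orbital; each sp² =N– keeps its lone pair in-plane and puts one electron into the π system; the pyrrole-type nitrogen donates its lone pair from the p orbital — every position has a p orbital, so the cyclic π system is continuous.
Counting π electrons: 3 × 2 = 6 from the double-bond units + 2 from the N(methyl) atom = 8.
8 is a 4n count (n = 2), so the planar conjugated ring is antiaromatic.

Antiaromatic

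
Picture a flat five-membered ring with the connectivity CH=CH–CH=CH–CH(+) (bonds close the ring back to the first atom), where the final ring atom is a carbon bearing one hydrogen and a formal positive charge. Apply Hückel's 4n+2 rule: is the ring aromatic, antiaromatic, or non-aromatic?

All ring atoms are sp² and supply a p orbital to the ring (the double-bond atoms are sp², each contributing one p electron; the carbocation has an empty p orbital); the conjugation is uninterrupted.
π-electron count: 2 × 2 = 4 from the double-bond units + 0 from the CH(+) atom = 4.
With 4 = 4·1 π electrons, Hückel's rule classifies the planar ring as antiaromatic.

Antiaromatic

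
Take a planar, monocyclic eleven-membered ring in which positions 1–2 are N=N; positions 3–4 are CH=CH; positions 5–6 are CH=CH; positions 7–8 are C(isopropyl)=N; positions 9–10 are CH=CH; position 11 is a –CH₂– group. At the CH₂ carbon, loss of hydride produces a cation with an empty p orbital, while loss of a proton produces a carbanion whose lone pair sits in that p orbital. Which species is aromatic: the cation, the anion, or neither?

The cation

Both ions have a continuous loop of p orbitals — each ring atom is sp².
Cation: 5 × 2 + 0 = 10 π electrons → 4(2)+2, aromatic.
Anion: 5 × 2 + 2 = 12 π electrons → 4(3), antiaromatic.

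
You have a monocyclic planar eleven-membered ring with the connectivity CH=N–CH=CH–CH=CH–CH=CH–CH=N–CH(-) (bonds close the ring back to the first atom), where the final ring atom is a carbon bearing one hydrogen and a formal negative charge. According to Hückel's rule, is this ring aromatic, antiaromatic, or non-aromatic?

Check conjugation: the double-bond atoms are sp², each contributing one p electron; each =N– nitrogen is pyridine-type (lone pair in the sp² plane, one electron in the p orbital); the carbanion's lone pair occupies the p orbital — every position has a p orbital, so the cyclic π system is continuous.
Counting π electrons: 5 × 2 = 10 from the double-bond units + 2 from the CH(-) atom = 12.
12 = 4(3); a planar, fully conjugated 4n system is antiaromatic.

Antiaromatic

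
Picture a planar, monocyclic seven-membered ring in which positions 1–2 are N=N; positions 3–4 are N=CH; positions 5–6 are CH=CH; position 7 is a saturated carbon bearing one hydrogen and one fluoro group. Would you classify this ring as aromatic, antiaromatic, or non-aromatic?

Non-aromatic

Because that saturated carbon is sp³ and has no p orbital in the ring π system at the CH(fluoro) position, the π system cannot extend all the way around the ring.
Without a continuous loop of overlapping p orbitals the Hückel electron count never comes into play.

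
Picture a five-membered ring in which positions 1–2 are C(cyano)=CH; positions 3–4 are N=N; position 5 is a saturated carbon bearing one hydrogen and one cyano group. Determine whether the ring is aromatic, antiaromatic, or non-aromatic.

Non-aromatic

Because that saturated carbon is sp³ and has no p orbital in the ring π system at the CH(cyano) position, the π system cannot extend all the way around the ring.
A ring that is not fully conjugated cannot be aromatic or antiaromatic regardless of its π-electron count.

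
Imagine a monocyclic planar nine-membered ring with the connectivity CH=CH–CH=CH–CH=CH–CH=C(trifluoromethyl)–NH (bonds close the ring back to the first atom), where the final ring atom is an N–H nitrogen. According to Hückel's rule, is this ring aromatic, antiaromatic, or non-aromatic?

Every ring atom contributes a p orbital perpendicular to the ring (every atom in a ring double bond is sp² and brings one electron to the p orbital; the pyrrole-type nitrogen donates its lone pair from the p orbital), so the π system is cyclic and fully conjugated.
Counting π electrons: 4 × 2 = 8 from the double-bond units + 2 from the NH atom = 10.
That gives a 4n+2 count (10, n = 2).

Aromatic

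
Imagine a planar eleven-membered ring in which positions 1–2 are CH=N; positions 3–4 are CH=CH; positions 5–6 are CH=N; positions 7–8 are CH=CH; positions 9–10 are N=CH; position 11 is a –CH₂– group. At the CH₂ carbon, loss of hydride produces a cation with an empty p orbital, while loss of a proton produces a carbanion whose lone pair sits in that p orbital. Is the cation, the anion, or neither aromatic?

In either ion the ring is fully conjugated: every atom, including the new sp² carbon, supplies a p orbital.
Cation: 5 × 2 + 0 = 10 π electrons → 4(2)+2, aromatic.
Anion: 5 × 2 + 2 = 12 π electrons → 4(3), antiaromatic.

The cation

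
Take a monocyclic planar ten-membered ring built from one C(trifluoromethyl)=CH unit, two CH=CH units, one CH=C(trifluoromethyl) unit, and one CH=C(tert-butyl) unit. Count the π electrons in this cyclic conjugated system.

10

Check conjugation: every atom in a ring double bond is sp² and brings one electron to the p orbital — every position has a p orbital, so the cyclic π system is continuous.
Tallying contributions gives 5 × 2 = 10 from the 5 double-bond units.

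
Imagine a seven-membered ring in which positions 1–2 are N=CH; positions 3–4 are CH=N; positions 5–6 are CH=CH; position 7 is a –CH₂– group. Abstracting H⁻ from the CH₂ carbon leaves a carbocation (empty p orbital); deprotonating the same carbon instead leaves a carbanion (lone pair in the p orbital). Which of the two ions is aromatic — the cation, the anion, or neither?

In both ions every ring atom is sp² and contributes a p orbital, so both rings are fully conjugated.
Cation: 3 × 2 + 0 = 6 π electrons → 4(1)+2, aromatic.
Anion: 3 × 2 + 2 = 8 π electrons → 4(2), antiaromatic.

The cation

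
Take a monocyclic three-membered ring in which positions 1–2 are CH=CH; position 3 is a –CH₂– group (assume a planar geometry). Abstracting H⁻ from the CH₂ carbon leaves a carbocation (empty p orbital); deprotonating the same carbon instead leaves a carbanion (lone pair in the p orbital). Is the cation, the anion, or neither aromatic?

The cation

Both ions have a continuous loop of p orbitals — each ring atom is sp².
Cation: 1 × 2 + 0 = 2 π electrons → 4(0)+2, aromatic.
Anion: 1 × 2 + 2 = 4 π electrons → 4(1), antiaromatic.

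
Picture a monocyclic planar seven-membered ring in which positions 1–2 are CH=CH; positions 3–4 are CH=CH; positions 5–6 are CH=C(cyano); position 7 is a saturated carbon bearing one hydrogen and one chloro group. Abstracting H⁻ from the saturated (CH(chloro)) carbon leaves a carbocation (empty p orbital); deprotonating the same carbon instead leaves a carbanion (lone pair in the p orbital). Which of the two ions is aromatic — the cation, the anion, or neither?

The cation

Both ions have a continuous loop of p orbitals — each ring atom is sp².
Cation: 3 × 2 + 0 = 6 π electrons → 4(1)+2, aromatic.
Anion: 3 × 2 + 2 = 8 π electrons → 4(2), antiaromatic.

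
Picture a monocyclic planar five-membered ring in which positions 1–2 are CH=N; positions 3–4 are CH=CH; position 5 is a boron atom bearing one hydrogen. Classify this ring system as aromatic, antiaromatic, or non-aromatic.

Antiaromatic

The p orbitals form a continuous loop: every atom in a ring double bond is sp² and brings one electron to the p orbital; the doubly-bonded nitrogens are pyridine-type — their lone pairs lie in the ring plane, leaving one electron in the p orbital; the boron has an empty p orbital. The ring is fully conjugated.
Adding the contributions, 2 × 2 = 4 from the double-bond units + 0 from the BH atom = 4.
A 4n π count (4, n = 1) in a planar conjugated ring means antiaromatic.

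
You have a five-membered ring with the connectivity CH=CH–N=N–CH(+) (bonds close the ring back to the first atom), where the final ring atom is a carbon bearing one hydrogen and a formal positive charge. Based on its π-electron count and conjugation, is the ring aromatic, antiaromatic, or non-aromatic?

Antiaromatic

All ring atoms are sp² and supply a p orbital to the ring (the double-bond atoms are sp², each contributing one p electron; each sp² =N– keeps its lone pair in-plane and puts one electron into the π system; the carbocation has an empty p orbital); the conjugation is uninterrupted.
Adding the contributions, 2 × 2 = 4 from the double-bond units + 0 from the CH(+) atom = 4.
With 4 = 4·1 π electrons, Hückel's rule classifies the planar ring as antiaromatic.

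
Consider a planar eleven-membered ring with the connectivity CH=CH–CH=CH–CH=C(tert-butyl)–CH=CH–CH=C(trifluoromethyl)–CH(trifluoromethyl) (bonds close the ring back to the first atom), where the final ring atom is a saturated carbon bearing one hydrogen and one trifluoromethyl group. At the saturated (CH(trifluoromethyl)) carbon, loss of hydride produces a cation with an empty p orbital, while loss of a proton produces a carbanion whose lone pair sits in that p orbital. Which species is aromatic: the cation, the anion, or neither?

The cation

In either ion the ring is fully conjugated: every atom, including the new sp² carbon, supplies a p orbital.
Cation: 5 × 2 + 0 = 10 π electrons → 4(2)+2, aromatic.
Anion: 5 × 2 + 2 = 12 π electrons → 4(3), antiaromatic.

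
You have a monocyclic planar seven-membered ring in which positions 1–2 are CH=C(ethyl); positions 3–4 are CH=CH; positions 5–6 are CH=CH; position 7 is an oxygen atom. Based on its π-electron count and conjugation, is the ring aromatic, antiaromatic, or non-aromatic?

Antiaromatic

All ring atoms are sp² and supply a p orbital to the ring (the double-bond atoms are sp², each contributing one p electron; the oxygen donates one lone pair from its p orbital); the conjugation is uninterrupted.
Adding the contributions, 3 × 2 = 6 from the double-bond units + 2 from the O atom = 8.
A 4n π count (8, n = 2) in a planar conjugated ring means antiaromatic.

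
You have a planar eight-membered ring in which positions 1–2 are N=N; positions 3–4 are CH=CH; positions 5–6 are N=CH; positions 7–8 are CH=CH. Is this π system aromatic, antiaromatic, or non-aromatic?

Antiaromatic

Check conjugation: the double-bond atoms are sp², each contributing one p electron; the doubly-bonded nitrogens are pyridine-type — their lone pairs lie in the ring plane, leaving one electron in the p orbital — every position has a p orbital, so the cyclic π system is continuous.
Counting π electrons: 4 × 2 = 8 from the 4 double-bond units.
With 8 = 4·2 π electrons, Hückel's rule classifies the planar ring as antiaromatic.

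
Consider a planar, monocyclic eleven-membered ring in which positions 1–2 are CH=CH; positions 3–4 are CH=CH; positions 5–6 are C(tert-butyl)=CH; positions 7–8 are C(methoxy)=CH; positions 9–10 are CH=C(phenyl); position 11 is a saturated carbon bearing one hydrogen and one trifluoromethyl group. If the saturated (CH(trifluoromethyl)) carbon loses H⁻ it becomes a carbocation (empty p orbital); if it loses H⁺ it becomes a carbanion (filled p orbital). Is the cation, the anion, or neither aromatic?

The cation

Once that carbon is sp², every ring atom has a p orbital and both ions are fully conjugated.
Cation: 5 × 2 + 0 = 10 π electrons → 4(2)+2, aromatic.
Anion: 5 × 2 + 2 = 12 π electrons → 4(3), antiaromatic.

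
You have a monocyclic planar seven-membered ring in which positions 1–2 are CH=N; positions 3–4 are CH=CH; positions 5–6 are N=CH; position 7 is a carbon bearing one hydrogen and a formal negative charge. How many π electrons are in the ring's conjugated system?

8

Every ring atom contributes a p orbital perpendicular to the ring (every atom in a ring double bond is sp² and brings one electron to the p orbital; the doubly-bonded nitrogens are pyridine-type — their lone pairs lie in the ring plane, leaving one electron in the p orbital; the carbanion's lone pair occupies the p orbital), so the π system is cyclic and fully conjugated.
Adding the contributions, 3 × 2 = 6 from the double-bond units + 2 from the CH(-) atom = 8.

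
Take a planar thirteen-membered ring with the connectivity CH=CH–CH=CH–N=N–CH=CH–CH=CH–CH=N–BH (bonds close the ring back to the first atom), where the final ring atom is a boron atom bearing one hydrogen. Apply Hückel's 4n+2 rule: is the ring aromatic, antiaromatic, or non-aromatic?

Check conjugation: the double-bond atoms are sp², each contributing one p electron; each sp² =N– keeps its lone pair in-plane and puts one electron into the π system; the boron has an empty p orbital — every position has a p orbital, so the cyclic π system is continuous.
π-electron count: 6 × 2 = 12 from the double-bond units + 0 from the BH atom = 12.
12 = 4(3); a planar, fully conjugated 4n system is antiaromatic.

Antiaromatic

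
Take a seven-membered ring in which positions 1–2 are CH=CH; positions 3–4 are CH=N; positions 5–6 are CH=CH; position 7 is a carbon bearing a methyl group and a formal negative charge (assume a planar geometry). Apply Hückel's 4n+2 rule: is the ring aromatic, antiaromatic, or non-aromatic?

Antiaromatic

All ring atoms are sp² and supply a p orbital to the ring (every atom in a ring double bond is sp² and brings one electron to the p orbital; each =N– nitrogen is pyridine-type (lone pair in the sp² plane, one electron in the p orbital); the carbanion's lone pair occupies the p orbital); the conjugation is uninterrupted.
Counting π electrons: 3 × 2 = 6 from the double-bond units + 2 from the C(methyl)(-) atom = 8.
With 8 = 4·2 π electrons, Hückel's rule classifies the planar ring as antiaromatic.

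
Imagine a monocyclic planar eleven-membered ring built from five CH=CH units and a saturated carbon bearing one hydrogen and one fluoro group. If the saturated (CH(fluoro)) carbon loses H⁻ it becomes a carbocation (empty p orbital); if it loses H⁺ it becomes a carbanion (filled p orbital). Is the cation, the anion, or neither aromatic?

In both ions every ring atom is sp² and contributes a p orbital, so both rings are fully conjugated.
Cation: 5 × 2 + 0 = 10 π electrons → 4(2)+2, aromatic.
Anion: 5 × 2 + 2 = 12 π electrons → 4(3), antiaromatic.

The cation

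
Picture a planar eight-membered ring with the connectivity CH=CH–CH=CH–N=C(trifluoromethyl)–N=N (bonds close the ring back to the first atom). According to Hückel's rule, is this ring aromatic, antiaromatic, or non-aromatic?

Antiaromatic

The p orbitals form a continuous loop: the double-bond atoms are sp², each contributing one p electron; each =N– nitrogen is pyridine-type (lone pair in the sp² plane, one electron in the p orbital). The ring is fully conjugated.
π-electron count: 4 × 2 = 8 from the 4 double-bond units.
8 is a 4n count (n = 2), so the planar conjugated ring is antiaromatic.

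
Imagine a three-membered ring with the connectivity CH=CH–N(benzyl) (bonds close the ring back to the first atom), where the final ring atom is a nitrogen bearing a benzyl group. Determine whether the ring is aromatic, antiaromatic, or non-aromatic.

Antiaromatic

Check conjugation: the double-bond atoms are sp², each contributing one p electron; the pyrrole-type nitrogen donates its lone pair from the p orbital — every position has a p orbital, so the cyclic π system is continuous.
Counting π electrons: 1 × 2 = 2 from the double-bond unit + 2 from the N(benzyl) atom = 4.
With 4 = 4·1 π electrons, Hückel's rule classifies the planar ring as antiaromatic.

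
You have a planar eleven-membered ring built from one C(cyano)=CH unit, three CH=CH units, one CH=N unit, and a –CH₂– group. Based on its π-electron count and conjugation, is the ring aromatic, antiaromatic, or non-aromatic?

Non-aromatic

Because the tetrahedral CH₂ carbon is sp³ and has no p orbital in the ring π system at the CH2 position, the π system cannot extend all the way around the ring.
A ring that is not fully conjugated cannot be aromatic or antiaromatic regardless of its π-electron count.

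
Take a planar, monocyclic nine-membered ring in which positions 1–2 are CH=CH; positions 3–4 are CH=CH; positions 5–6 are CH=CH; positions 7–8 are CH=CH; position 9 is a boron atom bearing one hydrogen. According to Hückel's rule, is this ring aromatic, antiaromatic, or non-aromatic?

All ring atoms are sp² and supply a p orbital to the ring (the double-bond atoms are sp², each contributing one p electron; the boron has an empty p orbital); the conjugation is uninterrupted.
Tallying contributions gives 4 × 2 = 8 from the double-bond units + 0 from the BH atom = 8.
With 8 = 4·2 π electrons, Hückel's rule classifies the planar ring as antiaromatic.

Antiaromatic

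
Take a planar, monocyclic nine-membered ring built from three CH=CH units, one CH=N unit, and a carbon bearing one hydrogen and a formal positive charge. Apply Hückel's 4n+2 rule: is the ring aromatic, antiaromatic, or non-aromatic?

Antiaromatic

All ring atoms are sp² and supply a p orbital to the ring (every atom in a ring double bond is sp² and brings one electron to the p orbital; each sp² =N– keeps its lone pair in-plane and puts one electron into the π system; the carbocation has an empty p orbital); the conjugation is uninterrupted.
Counting π electrons: 4 × 2 = 8 from the double-bond units + 0 from the CH(+) atom = 8.
8 is a 4n count (n = 2), so the planar conjugated ring is antiaromatic.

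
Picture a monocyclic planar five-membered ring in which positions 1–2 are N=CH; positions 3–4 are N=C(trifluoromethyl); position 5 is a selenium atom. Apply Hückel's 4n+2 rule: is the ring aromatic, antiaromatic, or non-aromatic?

Aromatic

Check conjugation: every atom in a ring double bond is sp² and brings one electron to the p orbital; the doubly-bonded nitrogens are pyridine-type — their lone pairs lie in the ring plane, leaving one electron in the p orbital; the selenium donates one lone pair from its p orbital — every position has a p orbital, so the cyclic π system is continuous.
Adding the contributions, 2 × 2 = 4 from the double-bond units + 2 from the Se atom = 6.
That gives a 4n+2 count (6, n = 1).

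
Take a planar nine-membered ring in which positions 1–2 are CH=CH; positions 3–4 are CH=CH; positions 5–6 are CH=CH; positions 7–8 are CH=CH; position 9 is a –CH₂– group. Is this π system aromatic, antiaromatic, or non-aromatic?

At the CH2 position, the tetrahedral CH₂ carbon is sp³ and has no p orbital in the ring π system; the ring's p-orbital overlap is broken there.
Broken conjugation rules out both aromaticity and antiaromaticity.

Non-aromatic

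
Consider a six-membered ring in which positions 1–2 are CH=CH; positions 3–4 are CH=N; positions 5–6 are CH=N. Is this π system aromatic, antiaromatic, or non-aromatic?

Check conjugation: every atom in a ring double bond is sp² and brings one electron to the p orbital; each sp² =N– keeps its lone pair in-plane and puts one electron into the π system — every position has a p orbital, so the cyclic π system is continuous.
Tallying contributions gives 3 × 2 = 6 from the 3 double-bond units.
6 = 4(1) + 2, which satisfies Hückel's 4n+2 rule.

Aromatic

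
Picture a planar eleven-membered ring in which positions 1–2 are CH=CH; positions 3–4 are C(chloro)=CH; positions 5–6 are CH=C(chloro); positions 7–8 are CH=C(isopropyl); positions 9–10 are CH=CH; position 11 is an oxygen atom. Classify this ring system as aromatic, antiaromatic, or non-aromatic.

Antiaromatic

All ring atoms are sp² and supply a p orbital to the ring (the double-bond atoms are sp², each contributing one p electron; the oxygen donates one lone pair from its p orbital); the conjugation is uninterrupted.
Counting π electrons: 5 × 2 = 10 from the double-bond units + 2 from the O atom = 12.
A 4n π count (12, n = 3) in a planar conjugated ring means antiaromatic.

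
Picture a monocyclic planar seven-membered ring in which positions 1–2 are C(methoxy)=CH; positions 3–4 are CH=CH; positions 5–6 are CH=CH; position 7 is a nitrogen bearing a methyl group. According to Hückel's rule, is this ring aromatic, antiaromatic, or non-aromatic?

Antiaromatic

Check conjugation: the double-bond atoms are sp², each contributing one p electron; the pyrrole-type nitrogen donates its lone pair from the p orbital — every position has a p orbital, so the cyclic π system is continuous.
Adding the contributions, 3 × 2 = 6 from the double-bond units + 2 from the N(methyl) atom = 8.
8 = 4(2); a planar, fully conjugated 4n system is antiaromatic.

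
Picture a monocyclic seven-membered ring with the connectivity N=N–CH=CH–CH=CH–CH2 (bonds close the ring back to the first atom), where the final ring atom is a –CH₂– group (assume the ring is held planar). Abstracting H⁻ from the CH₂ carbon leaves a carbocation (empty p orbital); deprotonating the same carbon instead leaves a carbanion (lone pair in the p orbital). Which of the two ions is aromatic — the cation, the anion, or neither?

The cation

Both ions have a continuous loop of p orbitals — each ring atom is sp².
Cation: 3 × 2 + 0 = 6 π electrons → 4(1)+2, aromatic.
Anion: 3 × 2 + 2 = 8 π electrons → 4(2), antiaromatic.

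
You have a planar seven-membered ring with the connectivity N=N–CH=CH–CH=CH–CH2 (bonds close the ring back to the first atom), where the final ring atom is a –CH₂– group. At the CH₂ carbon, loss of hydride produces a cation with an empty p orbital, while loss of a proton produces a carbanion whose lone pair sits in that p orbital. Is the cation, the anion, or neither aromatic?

The cation

Once that carbon is sp², every ring atom has a p orbital and both ions are fully conjugated.
Cation: 3 × 2 + 0 = 6 π electrons → 4(1)+2, aromatic.
Anion: 3 × 2 + 2 = 8 π electrons → 4(2), antiaromatic.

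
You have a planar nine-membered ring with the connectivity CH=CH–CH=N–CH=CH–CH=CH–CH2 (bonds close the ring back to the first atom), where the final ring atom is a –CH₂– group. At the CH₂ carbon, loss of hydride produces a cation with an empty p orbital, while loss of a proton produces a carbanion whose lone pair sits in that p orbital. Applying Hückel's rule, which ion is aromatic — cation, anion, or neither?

Once that carbon is sp², every ring atom has a p orbital and both ions are fully conjugated.
Cation: 4 × 2 + 0 = 8 π electrons → 4(2), antiaromatic.
Anion: 4 × 2 + 2 = 10 π electrons → 4(2)+2, aromatic.

The anion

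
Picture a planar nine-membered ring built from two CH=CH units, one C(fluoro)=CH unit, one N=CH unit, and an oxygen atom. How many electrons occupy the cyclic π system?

Every ring atom contributes a p orbital perpendicular to the ring (the double-bond atoms are sp², each contributing one p electron; each =N– nitrogen is pyridine-type (lone pair in the sp² plane, one electron in the p orbital); the oxygen donates one lone pair from its p orbital), so the π system is cyclic and fully conjugated.
Counting π electrons: 4 × 2 = 8 from the double-bond units + 2 from the O atom = 10.

10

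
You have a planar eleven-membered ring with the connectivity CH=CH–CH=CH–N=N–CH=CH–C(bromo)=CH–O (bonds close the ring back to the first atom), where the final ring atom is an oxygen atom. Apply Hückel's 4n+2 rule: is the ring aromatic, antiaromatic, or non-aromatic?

Antiaromatic

Every ring atom contributes a p orbital perpendicular to the ring (each doubly-bonded ring atom is sp² with one p-orbital electron; each sp² =N– keeps its lone pair in-plane and puts one electron into the π system; the oxygen donates one lone pair from its p orbital), so the π system is cyclic and fully conjugated.
Adding the contributions, 5 × 2 = 10 from the double-bond units + 2 from the O atom = 12.
12 is a 4n count (n = 3), so the planar conjugated ring is antiaromatic.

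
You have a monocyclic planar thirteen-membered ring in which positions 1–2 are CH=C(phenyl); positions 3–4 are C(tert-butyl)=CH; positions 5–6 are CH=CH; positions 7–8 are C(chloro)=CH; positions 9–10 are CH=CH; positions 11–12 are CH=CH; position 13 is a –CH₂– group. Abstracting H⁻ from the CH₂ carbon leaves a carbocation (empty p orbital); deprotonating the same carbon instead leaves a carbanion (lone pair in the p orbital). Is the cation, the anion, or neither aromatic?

The anion

In either ion the ring is fully conjugated: every atom, including the new sp² carbon, supplies a p orbital.
Cation: 6 × 2 + 0 = 12 π electrons → 4(3), antiaromatic.
Anion: 6 × 2 + 2 = 14 π electrons → 4(3)+2, aromatic.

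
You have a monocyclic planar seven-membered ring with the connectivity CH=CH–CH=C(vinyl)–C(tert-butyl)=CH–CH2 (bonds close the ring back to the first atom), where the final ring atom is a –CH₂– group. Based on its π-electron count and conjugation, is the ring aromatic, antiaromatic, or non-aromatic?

The CH2 carbon is saturated: the tetrahedral CH₂ carbon is sp³ and has no p orbital in the ring π system. Conjugation is not continuous around the ring.
Without a continuous loop of overlapping p orbitals the Hückel electron count never comes into play.

Non-aromatic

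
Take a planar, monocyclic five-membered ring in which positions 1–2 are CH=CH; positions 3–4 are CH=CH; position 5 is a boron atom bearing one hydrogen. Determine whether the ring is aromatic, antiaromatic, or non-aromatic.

All ring atoms are sp² and supply a p orbital to the ring (every atom in a ring double bond is sp² and brings one electron to the p orbital; the boron has an empty p orbital); the conjugation is uninterrupted.
Counting π electrons: 2 × 2 = 4 from the double-bond units + 0 from the BH atom = 4.
4 = 4(1); a planar, fully conjugated 4n system is antiaromatic.
(This ring is borole.)

Antiaromatic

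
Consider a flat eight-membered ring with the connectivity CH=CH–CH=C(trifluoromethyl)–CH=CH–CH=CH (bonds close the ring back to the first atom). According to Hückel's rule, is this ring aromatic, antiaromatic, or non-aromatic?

All ring atoms are sp² and supply a p orbital to the ring (the double-bond atoms are sp², each contributing one p electron); the conjugation is uninterrupted.
Adding the contributions, 4 × 2 = 8 from the 4 double-bond units.
A 4n π count (8, n = 2) in a planar conjugated ring means antiaromatic.

Antiaromatic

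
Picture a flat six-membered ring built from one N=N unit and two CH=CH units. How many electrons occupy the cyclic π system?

Every ring atom contributes a p orbital perpendicular to the ring (each doubly-bonded ring atom is sp² with one p-orbital electron; each =N– nitrogen is pyridine-type (lone pair in the sp² plane, one electron in the p orbital)), so the π system is cyclic and fully conjugated.
π-electron count: 3 × 2 = 6 from the 3 double-bond units.

6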